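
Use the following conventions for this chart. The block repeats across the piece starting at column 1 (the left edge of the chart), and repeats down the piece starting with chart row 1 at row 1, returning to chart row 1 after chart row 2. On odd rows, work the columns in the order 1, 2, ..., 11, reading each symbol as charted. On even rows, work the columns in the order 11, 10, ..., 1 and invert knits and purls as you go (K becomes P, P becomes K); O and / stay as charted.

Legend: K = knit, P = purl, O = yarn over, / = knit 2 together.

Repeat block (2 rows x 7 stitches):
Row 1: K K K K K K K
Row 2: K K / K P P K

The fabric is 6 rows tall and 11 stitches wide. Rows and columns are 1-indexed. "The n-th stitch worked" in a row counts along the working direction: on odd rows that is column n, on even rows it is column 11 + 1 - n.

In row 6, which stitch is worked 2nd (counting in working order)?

For row 6: chart row = ((6-1) mod 2) + 1 = 2; this is a WS (even) row.
Chart row 2 tiled across columns 1-11: K K / K P P K K K / K
WS: work from column 11 back to column 1 (reverse the tiled row), swapping K<->P (O and / unchanged).
Row 6 as worked: P / P P P K K P / P P
The 2nd stitch worked is /.

== STITCH ==
/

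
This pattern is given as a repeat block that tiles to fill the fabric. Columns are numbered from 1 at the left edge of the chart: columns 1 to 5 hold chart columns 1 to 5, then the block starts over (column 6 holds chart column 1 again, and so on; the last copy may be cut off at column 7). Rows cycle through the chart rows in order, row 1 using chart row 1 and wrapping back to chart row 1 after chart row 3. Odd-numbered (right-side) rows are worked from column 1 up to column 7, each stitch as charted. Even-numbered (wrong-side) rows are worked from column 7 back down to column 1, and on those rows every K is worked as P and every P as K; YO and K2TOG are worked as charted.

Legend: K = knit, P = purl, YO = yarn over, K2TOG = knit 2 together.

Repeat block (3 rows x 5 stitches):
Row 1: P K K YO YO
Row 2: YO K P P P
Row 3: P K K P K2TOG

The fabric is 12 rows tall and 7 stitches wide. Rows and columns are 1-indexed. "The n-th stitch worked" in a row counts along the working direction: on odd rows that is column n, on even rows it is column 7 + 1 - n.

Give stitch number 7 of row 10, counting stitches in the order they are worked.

== STITCH ==
K

Derivation:
For row 10: chart row = ((10-1) mod 3) + 1 = 1; this is a WS (even) row.
Chart row 1 tiled across columns 1-7: P K K YO YO P K
Wrong side: read the tiled row from column 7 down to 1 and exchange K with P (leave YO, K2TOG).
Row 10 as worked: P K YO YO P P K
Stitch 7 in working order -> K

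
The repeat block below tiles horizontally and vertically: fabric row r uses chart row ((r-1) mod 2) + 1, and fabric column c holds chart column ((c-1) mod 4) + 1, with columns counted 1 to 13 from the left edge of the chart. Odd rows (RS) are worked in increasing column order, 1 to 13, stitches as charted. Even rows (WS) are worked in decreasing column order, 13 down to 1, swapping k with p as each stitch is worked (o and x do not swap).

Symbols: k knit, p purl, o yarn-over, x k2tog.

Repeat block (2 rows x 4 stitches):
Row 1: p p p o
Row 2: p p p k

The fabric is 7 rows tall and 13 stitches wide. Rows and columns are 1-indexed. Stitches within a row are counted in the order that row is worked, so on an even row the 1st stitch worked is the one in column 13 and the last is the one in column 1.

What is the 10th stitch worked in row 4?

Row 4 uses chart row ((4-1) mod 2)+1 = 2. Row 4 is even, so WS.
Chart row 2 tiled across columns 1-13: p p p k p p p k p p p k p
WS row: flip the tiled sequence (start at column 13) and apply k<->p; o and x stay.
Row 4 as worked: k p k k k p k k k p k k k
Stitch 10 in working order -> p

Stitch:
p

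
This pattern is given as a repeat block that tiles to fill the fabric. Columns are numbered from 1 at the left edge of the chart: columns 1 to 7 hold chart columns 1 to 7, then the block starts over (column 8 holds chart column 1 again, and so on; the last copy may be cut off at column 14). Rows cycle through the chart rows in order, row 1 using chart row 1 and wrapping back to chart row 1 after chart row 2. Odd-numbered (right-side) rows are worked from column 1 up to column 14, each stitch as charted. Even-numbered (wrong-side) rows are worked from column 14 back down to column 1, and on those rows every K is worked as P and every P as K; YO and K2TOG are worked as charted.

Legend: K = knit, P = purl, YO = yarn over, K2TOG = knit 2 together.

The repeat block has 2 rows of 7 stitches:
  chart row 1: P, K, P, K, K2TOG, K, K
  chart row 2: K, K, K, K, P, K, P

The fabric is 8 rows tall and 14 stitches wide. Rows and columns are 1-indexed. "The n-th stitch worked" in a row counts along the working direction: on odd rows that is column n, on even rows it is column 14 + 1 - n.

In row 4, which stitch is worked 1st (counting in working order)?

== STITCH ==
K

Derivation:
For row 4: chart row = ((4-1) mod 2) + 1 = 2; this is a WS (even) row.
Chart row 2 tiled across columns 1-14: K K K K P K P K K K K P K P
Wrong side: read the tiled row from column 14 down to 1 and exchange K with P (leave YO, K2TOG).
Row 4 as worked: K P K P P P P K P K P P P P
Stitch 1 in working order -> K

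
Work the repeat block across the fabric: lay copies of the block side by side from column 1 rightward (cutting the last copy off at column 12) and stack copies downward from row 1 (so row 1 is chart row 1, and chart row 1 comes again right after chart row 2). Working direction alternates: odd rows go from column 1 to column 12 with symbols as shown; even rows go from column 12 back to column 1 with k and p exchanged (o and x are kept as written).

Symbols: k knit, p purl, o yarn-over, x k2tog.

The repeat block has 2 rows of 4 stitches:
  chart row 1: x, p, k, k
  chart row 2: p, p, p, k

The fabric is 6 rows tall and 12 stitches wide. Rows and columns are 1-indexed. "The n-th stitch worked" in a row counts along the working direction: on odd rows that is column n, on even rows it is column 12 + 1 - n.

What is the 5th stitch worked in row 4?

Row 4 uses chart row ((4-1) mod 2)+1 = 2. Row 4 is even, so WS.
Chart row 2 tiled across columns 1-12: p p p k p p p k p p p k
WS: work from column 12 back to column 1 (reverse the tiled row), swapping k<->p (o and x unchanged).
Row 4 as worked: p k k k p k k k p k k k
Stitch 5 in working order -> p

== STITCH ==
p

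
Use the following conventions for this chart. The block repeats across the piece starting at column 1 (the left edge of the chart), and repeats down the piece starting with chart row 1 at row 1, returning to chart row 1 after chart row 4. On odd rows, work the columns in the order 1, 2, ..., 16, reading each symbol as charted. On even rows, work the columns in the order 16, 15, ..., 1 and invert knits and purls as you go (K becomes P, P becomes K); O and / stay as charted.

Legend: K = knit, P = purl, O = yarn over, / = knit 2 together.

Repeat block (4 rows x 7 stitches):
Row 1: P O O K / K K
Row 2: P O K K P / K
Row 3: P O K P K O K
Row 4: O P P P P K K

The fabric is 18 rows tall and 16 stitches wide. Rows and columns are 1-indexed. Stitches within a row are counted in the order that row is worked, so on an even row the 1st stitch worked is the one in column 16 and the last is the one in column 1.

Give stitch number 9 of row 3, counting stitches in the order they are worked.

For row 3: chart row = ((3-1) mod 4) + 1 = 3; this is a RS (odd) row.
Chart row 3 tiled across columns 1-16: P O K P K O K P O K P K O K P O
RS: work column 1 to column 16, symbols as charted — the tiled row is the row as worked.
Stitch 9 in working order -> O

Stitch:
O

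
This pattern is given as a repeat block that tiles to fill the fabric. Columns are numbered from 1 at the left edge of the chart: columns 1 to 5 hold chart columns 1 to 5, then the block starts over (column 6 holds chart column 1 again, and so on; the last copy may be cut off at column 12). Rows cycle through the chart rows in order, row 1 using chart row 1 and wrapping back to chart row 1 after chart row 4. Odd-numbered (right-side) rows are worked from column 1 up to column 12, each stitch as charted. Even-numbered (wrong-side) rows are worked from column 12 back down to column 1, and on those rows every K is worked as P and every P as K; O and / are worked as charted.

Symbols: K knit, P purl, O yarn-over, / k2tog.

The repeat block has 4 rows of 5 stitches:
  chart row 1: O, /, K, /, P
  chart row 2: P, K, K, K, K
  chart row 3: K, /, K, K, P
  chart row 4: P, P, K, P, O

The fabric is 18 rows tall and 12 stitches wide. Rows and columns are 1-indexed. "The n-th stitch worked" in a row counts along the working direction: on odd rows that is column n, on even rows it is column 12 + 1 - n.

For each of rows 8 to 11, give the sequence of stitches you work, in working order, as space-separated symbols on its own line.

Row 8: chart row 4, WS - tiled (columns 1-12): P P K P O P P K P O P P; work from column 12 back to 1 with K<->P swapped.
Row 9: chart row 1, RS - tile across columns 1-12 and work as-is.
Row 10: chart row 2, WS - tiled (columns 1-12): P K K K K P K K K K P K; work from column 12 back to 1 with K<->P swapped.
Row 11: chart row 3, RS - tile across columns 1-12 and work as-is.

Result:
K K O K P K K O K P K K
O / K / P O / K / P O /
P K P P P P K P P P P K
K / K K P K / K K P K /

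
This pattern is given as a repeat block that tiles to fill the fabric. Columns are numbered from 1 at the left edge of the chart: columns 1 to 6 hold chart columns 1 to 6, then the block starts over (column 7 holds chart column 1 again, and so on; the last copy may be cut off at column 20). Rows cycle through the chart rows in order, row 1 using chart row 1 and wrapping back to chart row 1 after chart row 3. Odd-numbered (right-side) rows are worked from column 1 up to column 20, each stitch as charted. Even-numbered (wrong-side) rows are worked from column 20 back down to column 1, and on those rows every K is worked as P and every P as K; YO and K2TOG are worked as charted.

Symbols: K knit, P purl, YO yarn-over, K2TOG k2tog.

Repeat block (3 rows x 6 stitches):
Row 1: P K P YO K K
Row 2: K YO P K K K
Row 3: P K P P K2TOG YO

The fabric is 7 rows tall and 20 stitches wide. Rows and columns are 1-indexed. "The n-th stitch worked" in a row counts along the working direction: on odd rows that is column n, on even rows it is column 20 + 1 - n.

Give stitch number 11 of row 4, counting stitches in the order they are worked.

Row 4 uses chart row ((4-1) mod 3)+1 = 1. Row 4 is even, so WS.
Chart row 1 tiled across columns 1-20: P K P YO K K P K P YO K K P K P YO K K P K
WS row: flip the tiled sequence (start at column 20) and apply K<->P; YO and K2TOG stay.
Row 4 as worked: P K P P YO K P K P P YO K P K P P YO K P K
The 11th stitch worked is YO.

== STITCH ==
YO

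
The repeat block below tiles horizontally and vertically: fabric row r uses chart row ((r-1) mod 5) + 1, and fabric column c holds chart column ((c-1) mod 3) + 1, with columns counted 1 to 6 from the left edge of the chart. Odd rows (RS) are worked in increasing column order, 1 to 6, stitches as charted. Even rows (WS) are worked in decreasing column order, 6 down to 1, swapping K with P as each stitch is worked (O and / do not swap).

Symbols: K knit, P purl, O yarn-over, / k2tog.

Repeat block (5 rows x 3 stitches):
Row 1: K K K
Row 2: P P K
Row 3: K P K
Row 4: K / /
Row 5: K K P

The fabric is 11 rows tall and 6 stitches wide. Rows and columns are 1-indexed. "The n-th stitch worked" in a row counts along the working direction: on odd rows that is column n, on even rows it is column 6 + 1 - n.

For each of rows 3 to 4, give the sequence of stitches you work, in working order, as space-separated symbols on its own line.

Rows as worked:
K P K K P K
/ / P / / P

Derivation:
Row 3: chart row 3, RS - tile across columns 1-6 and work as-is.
Row 4: chart row 4, WS - tiled (columns 1-6): K / / K / /; work from column 6 back to 1 with K<->P swapped.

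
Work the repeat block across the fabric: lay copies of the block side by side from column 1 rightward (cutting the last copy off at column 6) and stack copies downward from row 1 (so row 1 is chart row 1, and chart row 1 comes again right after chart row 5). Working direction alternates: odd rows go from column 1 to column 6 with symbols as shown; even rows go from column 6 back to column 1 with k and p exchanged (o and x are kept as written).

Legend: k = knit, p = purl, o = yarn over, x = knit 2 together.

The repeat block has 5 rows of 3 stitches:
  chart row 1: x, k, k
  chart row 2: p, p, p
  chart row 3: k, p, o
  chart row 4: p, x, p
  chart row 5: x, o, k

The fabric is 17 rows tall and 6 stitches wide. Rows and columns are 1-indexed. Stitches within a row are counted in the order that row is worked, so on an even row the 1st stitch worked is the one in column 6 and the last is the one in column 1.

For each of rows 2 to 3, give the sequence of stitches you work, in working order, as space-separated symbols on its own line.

Row 2: chart row 2, WS - tiled (columns 1-6): p p p p p p; work from column 6 back to 1 with k<->p swapped.
Row 3: chart row 3, RS - tile across columns 1-6 and work as-is.

Rows as worked:
k k k k k k
k p o k p o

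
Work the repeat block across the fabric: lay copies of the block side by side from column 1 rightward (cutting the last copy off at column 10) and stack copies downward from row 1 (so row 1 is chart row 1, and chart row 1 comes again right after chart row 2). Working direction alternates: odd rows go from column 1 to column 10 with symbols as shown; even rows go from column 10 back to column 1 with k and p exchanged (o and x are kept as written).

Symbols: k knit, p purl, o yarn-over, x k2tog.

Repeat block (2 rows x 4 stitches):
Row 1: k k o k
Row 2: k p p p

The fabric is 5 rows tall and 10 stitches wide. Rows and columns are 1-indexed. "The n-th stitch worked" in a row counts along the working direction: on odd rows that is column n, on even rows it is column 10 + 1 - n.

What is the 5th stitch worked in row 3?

For row 3: chart row = ((3-1) mod 2) + 1 = 1; this is a RS (odd) row.
Chart row 1 tiled across columns 1-10: k k o k k k o k k k
RS: work column 1 to column 10, symbols as charted — the tiled row is the row as worked.
Counting 5 along the worked row gives k.

== STITCH ==
k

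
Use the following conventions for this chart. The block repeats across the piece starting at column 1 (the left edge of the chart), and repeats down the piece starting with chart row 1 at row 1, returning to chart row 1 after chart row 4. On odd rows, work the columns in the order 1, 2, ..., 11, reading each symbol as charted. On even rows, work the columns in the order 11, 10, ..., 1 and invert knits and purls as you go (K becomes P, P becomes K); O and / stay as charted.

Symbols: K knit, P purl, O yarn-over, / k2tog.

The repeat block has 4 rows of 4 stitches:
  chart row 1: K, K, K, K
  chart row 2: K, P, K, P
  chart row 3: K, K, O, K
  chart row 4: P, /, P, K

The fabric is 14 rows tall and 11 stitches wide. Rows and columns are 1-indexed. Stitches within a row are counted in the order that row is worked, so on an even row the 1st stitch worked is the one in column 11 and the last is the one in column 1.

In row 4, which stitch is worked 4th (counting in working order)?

Result:
P

Derivation:
For row 4: chart row = ((4-1) mod 4) + 1 = 4; this is a WS (even) row.
Chart row 4 tiled across columns 1-11: P / P K P / P K P / P
Wrong side: read the tiled row from column 11 down to 1 and exchange K with P (leave O, /).
Row 4 as worked: K / K P K / K P K / K
The 4th stitch worked is P.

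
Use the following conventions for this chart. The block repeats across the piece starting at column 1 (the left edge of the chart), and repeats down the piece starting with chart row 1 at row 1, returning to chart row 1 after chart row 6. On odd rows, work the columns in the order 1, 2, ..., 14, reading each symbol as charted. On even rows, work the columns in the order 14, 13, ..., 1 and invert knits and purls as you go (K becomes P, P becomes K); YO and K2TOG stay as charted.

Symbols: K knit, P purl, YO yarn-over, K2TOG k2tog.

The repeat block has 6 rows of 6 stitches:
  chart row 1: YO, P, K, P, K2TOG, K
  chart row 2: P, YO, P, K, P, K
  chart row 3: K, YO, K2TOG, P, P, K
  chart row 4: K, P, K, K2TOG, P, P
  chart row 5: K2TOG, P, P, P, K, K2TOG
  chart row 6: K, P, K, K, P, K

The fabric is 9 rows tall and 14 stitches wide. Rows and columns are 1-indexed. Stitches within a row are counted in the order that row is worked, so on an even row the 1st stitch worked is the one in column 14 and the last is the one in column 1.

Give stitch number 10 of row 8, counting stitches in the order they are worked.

Row 8: (8-1) mod 6 = 1, so use chart row 2. Even row -> WS.
Chart row 2 tiled across columns 1-14: P YO P K P K P YO P K P K P YO
WS row: flip the tiled sequence (start at column 14) and apply K<->P; YO and K2TOG stay.
Row 8 as worked: YO K P K P K YO K P K P K YO K
Counting 10 along the worked row gives K.

Result:
K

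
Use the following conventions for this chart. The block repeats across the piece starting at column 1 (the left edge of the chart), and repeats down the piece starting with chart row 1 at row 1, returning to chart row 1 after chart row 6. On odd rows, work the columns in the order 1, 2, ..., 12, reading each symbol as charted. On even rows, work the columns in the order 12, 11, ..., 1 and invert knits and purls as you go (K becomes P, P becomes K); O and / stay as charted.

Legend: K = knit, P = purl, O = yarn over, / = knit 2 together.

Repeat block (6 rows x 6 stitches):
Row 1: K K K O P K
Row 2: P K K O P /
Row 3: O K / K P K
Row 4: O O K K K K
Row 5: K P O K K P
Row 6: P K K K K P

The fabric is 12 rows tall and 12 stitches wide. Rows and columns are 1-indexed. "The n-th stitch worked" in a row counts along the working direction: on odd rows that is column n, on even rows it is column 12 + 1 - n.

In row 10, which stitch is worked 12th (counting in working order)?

For row 10: chart row = ((10-1) mod 6) + 1 = 4; this is a WS (even) row.
Chart row 4 tiled across columns 1-12: O O K K K K O O K K K K
Wrong side: read the tiled row from column 12 down to 1 and exchange K with P (leave O, /).
Row 10 as worked: P P P P O O P P P P O O
Counting 12 along the worked row gives O.

== STITCH ==
O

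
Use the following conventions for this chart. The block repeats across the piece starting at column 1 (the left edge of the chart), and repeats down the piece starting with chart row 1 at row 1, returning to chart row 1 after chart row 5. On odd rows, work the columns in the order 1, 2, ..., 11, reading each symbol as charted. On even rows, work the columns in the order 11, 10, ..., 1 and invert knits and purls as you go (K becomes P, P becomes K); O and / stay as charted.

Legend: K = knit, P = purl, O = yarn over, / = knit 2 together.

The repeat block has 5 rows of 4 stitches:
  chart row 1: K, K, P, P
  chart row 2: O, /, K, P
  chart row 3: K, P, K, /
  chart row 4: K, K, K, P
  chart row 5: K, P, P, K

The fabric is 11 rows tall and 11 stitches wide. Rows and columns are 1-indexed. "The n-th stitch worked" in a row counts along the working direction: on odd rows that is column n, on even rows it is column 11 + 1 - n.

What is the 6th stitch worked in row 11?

== STITCH ==
K

Derivation:
Row 11: (11-1) mod 5 = 0, so use chart row 1. Odd row -> RS.
Chart row 1 tiled across columns 1-11: K K P P K K P P K K P
RS row: no reversal, no swap; stitch n worked = column n.
Counting 6 along the worked row gives K.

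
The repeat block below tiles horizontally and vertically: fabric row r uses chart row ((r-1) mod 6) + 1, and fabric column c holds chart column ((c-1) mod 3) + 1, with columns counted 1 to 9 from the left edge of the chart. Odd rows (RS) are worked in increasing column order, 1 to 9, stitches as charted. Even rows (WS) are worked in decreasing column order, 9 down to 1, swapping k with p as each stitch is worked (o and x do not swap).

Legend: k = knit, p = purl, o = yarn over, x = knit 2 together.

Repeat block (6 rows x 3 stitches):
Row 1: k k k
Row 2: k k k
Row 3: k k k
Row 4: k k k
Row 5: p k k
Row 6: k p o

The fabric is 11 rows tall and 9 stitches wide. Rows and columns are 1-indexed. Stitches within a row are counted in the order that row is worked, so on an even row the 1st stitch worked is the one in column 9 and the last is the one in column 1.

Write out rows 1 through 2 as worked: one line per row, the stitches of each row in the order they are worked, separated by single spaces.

Row 1: chart row 1, RS - tile across columns 1-9 and work as-is.
Row 2: chart row 2, WS - tiled (columns 1-9): k k k k k k k k k; work from column 9 back to 1 with k<->p swapped.

== ROWS AS WORKED ==
k k k k k k k k k
p p p p p p p p p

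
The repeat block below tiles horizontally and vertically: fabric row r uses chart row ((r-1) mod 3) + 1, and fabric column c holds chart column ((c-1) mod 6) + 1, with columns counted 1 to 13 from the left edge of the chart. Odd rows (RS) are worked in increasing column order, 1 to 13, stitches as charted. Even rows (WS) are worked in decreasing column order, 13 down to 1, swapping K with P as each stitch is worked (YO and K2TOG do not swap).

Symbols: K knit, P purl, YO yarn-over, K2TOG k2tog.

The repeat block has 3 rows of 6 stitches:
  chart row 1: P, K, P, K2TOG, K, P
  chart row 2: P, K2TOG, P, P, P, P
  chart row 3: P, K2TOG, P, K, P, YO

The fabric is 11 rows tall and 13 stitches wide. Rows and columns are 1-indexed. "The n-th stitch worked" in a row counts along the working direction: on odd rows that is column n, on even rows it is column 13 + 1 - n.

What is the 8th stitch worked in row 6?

Row 6 uses chart row ((6-1) mod 3)+1 = 3. Row 6 is even, so WS.
Chart row 3 tiled across columns 1-13: P K2TOG P K P YO P K2TOG P K P YO P
WS: work from column 13 back to column 1 (reverse the tiled row), swapping K<->P (YO and K2TOG unchanged).
Row 6 as worked: K YO K P K K2TOG K YO K P K K2TOG K
Counting 8 along the worked row gives YO.

Result:
YO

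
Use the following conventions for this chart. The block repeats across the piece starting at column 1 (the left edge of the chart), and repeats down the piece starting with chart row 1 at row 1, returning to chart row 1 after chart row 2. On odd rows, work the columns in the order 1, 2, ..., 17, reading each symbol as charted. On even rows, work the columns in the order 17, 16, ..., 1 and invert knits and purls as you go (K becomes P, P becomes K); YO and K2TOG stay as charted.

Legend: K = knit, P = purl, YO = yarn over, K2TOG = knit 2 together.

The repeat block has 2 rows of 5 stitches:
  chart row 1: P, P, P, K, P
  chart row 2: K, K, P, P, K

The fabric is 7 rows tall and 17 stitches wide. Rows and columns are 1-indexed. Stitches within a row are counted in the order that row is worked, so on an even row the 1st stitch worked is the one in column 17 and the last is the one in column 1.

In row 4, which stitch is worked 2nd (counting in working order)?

For row 4: chart row = ((4-1) mod 2) + 1 = 2; this is a WS (even) row.
Chart row 2 tiled across columns 1-17: K K P P K K K P P K K K P P K K K
WS: work from column 17 back to column 1 (reverse the tiled row), swapping K<->P (YO and K2TOG unchanged).
Row 4 as worked: P P P K K P P P K K P P P K K P P
The 2nd stitch worked is P.

== STITCH ==
P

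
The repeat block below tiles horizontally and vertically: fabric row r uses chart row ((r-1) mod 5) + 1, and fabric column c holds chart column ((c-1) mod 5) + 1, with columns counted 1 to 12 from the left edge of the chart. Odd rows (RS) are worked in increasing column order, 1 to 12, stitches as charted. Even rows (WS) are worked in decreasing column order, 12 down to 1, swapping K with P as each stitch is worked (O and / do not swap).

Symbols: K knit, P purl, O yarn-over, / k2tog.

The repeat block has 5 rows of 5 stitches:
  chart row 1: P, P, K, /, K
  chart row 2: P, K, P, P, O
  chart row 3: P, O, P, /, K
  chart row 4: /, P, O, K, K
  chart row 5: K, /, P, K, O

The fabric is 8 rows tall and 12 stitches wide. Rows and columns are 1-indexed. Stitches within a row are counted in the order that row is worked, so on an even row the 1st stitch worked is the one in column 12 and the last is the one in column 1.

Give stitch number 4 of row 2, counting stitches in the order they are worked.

Result:
K

Derivation:
Row 2: (2-1) mod 5 = 1, so use chart row 2. Even row -> WS.
Chart row 2 tiled across columns 1-12: P K P P O P K P P O P K
Wrong side: read the tiled row from column 12 down to 1 and exchange K with P (leave O, /).
Row 2 as worked: P K O K K P K O K K P K
Counting 4 along the worked row gives K.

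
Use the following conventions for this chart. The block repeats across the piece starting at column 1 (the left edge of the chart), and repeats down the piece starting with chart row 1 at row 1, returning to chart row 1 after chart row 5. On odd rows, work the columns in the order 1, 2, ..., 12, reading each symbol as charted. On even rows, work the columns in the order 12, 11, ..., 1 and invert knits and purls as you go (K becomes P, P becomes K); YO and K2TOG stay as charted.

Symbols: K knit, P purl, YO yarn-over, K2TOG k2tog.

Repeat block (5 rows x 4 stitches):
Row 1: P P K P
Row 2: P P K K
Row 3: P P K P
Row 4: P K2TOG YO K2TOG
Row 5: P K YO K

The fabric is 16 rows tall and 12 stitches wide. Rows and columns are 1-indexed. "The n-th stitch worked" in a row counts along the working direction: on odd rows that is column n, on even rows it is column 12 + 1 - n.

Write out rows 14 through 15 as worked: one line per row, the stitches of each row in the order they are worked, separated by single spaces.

Row 14: chart row 4, WS - tiled (columns 1-12): P K2TOG YO K2TOG P K2TOG YO K2TOG P K2TOG YO K2TOG; work from column 12 back to 1 with K<->P swapped.
Row 15: chart row 5, RS - tile across columns 1-12 and work as-is.

Rows as worked:
K2TOG YO K2TOG K K2TOG YO K2TOG K K2TOG YO K2TOG K
P K YO K P K YO K P K YO K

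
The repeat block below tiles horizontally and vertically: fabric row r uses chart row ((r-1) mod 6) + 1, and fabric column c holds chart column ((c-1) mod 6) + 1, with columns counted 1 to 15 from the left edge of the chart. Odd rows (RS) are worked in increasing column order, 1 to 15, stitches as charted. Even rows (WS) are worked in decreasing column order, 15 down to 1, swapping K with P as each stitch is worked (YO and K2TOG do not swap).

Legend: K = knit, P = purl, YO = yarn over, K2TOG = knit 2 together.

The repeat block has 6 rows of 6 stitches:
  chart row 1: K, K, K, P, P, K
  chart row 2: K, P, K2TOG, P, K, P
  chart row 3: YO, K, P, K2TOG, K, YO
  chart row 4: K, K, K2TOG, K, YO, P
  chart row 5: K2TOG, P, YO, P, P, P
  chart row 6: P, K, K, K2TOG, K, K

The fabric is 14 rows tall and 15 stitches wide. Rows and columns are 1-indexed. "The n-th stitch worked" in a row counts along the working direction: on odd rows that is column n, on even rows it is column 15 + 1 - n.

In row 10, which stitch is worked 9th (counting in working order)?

Row 10: (10-1) mod 6 = 3, so use chart row 4. Even row -> WS.
Chart row 4 tiled across columns 1-15: K K K2TOG K YO P K K K2TOG K YO P K K K2TOG
WS row: flip the tiled sequence (start at column 15) and apply K<->P; YO and K2TOG stay.
Row 10 as worked: K2TOG P P K YO P K2TOG P P K YO P K2TOG P P
Stitch 9 in working order -> P

== STITCH ==
P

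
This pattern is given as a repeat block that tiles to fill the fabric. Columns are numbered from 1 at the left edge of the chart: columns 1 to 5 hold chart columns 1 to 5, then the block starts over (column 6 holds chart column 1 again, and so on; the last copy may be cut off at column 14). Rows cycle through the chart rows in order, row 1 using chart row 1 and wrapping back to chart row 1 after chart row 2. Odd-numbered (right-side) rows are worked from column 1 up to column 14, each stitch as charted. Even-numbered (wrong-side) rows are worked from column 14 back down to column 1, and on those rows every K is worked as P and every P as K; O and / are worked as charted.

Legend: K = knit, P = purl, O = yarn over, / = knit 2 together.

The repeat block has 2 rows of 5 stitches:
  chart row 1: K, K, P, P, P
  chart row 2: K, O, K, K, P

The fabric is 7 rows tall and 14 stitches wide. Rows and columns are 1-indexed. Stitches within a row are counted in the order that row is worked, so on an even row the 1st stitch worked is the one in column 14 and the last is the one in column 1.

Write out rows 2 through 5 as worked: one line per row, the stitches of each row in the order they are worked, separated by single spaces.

Row 2: chart row 2, WS - tiled (columns 1-14): K O K K P K O K K P K O K K; work from column 14 back to 1 with K<->P swapped.
Row 3: chart row 1, RS - tile across columns 1-14 and work as-is.
Row 4: chart row 2, WS - tiled (columns 1-14): K O K K P K O K K P K O K K; work from column 14 back to 1 with K<->P swapped.
Row 5: chart row 1, RS - tile across columns 1-14 and work as-is.

== ROWS AS WORKED ==
P P O P K P P O P K P P O P
K K P P P K K P P P K K P P
P P O P K P P O P K P P O P
K K P P P K K P P P K K P P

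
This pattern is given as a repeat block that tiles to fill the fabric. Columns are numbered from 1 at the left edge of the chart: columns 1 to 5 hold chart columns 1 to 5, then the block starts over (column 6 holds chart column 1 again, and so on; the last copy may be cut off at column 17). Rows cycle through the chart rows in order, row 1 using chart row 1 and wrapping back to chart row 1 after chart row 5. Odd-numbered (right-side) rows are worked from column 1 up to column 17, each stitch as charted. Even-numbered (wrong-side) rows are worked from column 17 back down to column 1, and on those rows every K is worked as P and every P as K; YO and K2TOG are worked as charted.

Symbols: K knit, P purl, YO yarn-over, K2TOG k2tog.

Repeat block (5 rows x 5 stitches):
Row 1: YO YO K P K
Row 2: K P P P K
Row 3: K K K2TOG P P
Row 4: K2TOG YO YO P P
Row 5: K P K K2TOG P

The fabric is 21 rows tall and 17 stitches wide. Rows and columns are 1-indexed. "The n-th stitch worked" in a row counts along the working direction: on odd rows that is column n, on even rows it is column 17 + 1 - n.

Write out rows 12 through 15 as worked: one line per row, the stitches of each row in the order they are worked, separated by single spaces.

Rows as worked:
K P P K K K P P K K K P P K K K P
K K K2TOG P P K K K2TOG P P K K K2TOG P P K K
YO K2TOG K K YO YO K2TOG K K YO YO K2TOG K K YO YO K2TOG
K P K K2TOG P K P K K2TOG P K P K K2TOG P K P

Derivation:
Row 12: chart row 2, WS - tiled (columns 1-17): K P P P K K P P P K K P P P K K P; work from column 17 back to 1 with K<->P swapped.
Row 13: chart row 3, RS - tile across columns 1-17 and work as-is.
Row 14: chart row 4, WS - tiled (columns 1-17): K2TOG YO YO P P K2TOG YO YO P P K2TOG YO YO P P K2TOG YO; work from column 17 back to 1 with K<->P swapped.
Row 15: chart row 5, RS - tile across columns 1-17 and work as-is.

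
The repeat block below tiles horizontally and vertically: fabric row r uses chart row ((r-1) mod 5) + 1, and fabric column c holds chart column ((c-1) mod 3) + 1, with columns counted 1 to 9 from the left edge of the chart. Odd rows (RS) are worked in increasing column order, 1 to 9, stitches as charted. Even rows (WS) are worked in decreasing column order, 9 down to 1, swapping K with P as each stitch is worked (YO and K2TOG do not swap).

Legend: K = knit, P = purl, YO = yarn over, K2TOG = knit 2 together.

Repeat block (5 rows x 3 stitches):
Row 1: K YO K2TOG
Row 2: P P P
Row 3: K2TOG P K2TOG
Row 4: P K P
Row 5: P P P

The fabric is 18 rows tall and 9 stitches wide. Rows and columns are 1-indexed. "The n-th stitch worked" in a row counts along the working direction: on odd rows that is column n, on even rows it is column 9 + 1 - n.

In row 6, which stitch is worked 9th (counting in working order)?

For row 6: chart row = ((6-1) mod 5) + 1 = 1; this is a WS (even) row.
Chart row 1 tiled across columns 1-9: K YO K2TOG K YO K2TOG K YO K2TOG
Wrong side: read the tiled row from column 9 down to 1 and exchange K with P (leave YO, K2TOG).
Row 6 as worked: K2TOG YO P K2TOG YO P K2TOG YO P
Counting 9 along the worked row gives P.

Result:
P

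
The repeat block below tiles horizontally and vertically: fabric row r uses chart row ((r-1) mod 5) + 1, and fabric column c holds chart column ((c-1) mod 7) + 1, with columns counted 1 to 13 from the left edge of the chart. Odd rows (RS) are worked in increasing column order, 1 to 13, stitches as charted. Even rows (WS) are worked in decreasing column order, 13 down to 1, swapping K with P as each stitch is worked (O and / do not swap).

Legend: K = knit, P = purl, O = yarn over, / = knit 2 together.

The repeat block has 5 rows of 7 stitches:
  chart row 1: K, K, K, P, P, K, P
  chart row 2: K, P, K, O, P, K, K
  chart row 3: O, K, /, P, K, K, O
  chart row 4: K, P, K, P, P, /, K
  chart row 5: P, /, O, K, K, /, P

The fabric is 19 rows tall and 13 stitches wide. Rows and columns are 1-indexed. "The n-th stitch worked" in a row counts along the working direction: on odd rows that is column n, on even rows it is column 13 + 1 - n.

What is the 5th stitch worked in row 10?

Result:
/

Derivation:
For row 10: chart row = ((10-1) mod 5) + 1 = 5; this is a WS (even) row.
Chart row 5 tiled across columns 1-13: P / O K K / P P / O K K /
WS row: flip the tiled sequence (start at column 13) and apply K<->P; O and / stay.
Row 10 as worked: / P P O / K K / P P O / K
Counting 5 along the worked row gives /.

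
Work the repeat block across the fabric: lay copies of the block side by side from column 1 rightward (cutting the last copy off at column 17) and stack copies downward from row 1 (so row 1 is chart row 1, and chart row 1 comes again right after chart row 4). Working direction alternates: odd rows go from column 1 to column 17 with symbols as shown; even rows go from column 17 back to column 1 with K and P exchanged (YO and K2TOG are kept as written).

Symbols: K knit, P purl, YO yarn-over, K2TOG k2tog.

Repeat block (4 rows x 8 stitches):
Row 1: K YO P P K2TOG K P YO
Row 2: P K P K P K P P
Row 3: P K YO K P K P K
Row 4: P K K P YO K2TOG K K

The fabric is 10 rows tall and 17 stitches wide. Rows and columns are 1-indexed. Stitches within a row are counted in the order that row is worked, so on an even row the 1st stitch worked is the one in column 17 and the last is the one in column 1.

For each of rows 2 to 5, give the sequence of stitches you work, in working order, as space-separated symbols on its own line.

Row 2: chart row 2, WS - tiled (columns 1-17): P K P K P K P P P K P K P K P P P; work from column 17 back to 1 with K<->P swapped.
Row 3: chart row 3, RS - tile across columns 1-17 and work as-is.
Row 4: chart row 4, WS - tiled (columns 1-17): P K K P YO K2TOG K K P K K P YO K2TOG K K P; work from column 17 back to 1 with K<->P swapped.
Row 5: chart row 1, RS - tile across columns 1-17 and work as-is.

== ROWS AS WORKED ==
K K K P K P K P K K K P K P K P K
P K YO K P K P K P K YO K P K P K P
K P P K2TOG YO K P P K P P K2TOG YO K P P K
K YO P P K2TOG K P YO K YO P P K2TOG K P YO K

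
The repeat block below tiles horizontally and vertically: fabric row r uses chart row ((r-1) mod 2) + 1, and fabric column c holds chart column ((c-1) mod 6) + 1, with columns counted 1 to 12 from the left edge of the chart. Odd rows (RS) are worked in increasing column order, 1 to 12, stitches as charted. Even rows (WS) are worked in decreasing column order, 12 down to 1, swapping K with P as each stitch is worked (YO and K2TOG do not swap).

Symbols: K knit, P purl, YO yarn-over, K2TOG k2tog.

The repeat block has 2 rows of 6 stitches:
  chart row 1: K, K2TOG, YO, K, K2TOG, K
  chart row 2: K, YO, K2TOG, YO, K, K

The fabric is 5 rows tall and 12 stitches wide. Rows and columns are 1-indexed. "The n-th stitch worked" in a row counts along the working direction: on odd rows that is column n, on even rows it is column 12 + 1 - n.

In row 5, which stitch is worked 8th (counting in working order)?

Row 5 uses chart row ((5-1) mod 2)+1 = 1. Row 5 is odd, so RS.
Chart row 1 tiled across columns 1-12: K K2TOG YO K K2TOG K K K2TOG YO K K2TOG K
RS: work column 1 to column 12, symbols as charted — the tiled row is the row as worked.
Counting 8 along the worked row gives K2TOG.

Stitch:
K2TOG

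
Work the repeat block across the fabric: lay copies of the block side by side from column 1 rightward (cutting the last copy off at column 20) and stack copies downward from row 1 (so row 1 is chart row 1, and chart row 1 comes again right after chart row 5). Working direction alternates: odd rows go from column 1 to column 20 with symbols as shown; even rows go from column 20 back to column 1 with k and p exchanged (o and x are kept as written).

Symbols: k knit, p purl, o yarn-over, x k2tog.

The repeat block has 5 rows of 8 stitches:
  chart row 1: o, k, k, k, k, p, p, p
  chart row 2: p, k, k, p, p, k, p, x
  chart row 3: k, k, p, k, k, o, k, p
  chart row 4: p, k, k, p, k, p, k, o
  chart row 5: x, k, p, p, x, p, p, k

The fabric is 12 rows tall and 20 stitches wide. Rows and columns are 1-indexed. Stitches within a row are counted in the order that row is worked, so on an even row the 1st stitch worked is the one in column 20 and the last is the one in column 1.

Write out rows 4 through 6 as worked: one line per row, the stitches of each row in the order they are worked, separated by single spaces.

Row 4: chart row 4, WS - tiled (columns 1-20): p k k p k p k o p k k p k p k o p k k p; work from column 20 back to 1 with k<->p swapped.
Row 5: chart row 5, RS - tile across columns 1-20 and work as-is.
Row 6: chart row 1, WS - tiled (columns 1-20): o k k k k p p p o k k k k p p p o k k k; work from column 20 back to 1 with k<->p swapped.

Rows as worked:
k p p k o p k p k p p k o p k p k p p k
x k p p x p p k x k p p x p p k x k p p
p p p o k k k p p p p o k k k p p p p o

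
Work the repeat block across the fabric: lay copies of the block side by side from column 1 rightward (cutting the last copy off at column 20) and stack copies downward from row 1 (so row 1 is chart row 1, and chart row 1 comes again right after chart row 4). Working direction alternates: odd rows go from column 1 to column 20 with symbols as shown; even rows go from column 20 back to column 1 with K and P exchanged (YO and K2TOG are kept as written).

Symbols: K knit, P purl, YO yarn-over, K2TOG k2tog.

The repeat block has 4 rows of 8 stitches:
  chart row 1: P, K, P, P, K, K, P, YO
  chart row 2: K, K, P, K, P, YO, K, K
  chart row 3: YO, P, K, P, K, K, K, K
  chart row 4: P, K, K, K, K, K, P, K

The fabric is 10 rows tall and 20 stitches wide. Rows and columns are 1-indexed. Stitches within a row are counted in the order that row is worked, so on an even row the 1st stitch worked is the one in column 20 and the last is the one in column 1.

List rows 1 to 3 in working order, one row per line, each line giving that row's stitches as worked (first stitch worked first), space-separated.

Result:
P K P P K K P YO P K P P K K P YO P K P P
P K P P P P YO K P K P P P P YO K P K P P
YO P K P K K K K YO P K P K K K K YO P K P

Derivation:
Row 1: chart row 1, RS - tile across columns 1-20 and work as-is.
Row 2: chart row 2, WS - tiled (columns 1-20): K K P K P YO K K K K P K P YO K K K K P K; work from column 20 back to 1 with K<->P swapped.
Row 3: chart row 3, RS - tile across columns 1-20 and work as-is.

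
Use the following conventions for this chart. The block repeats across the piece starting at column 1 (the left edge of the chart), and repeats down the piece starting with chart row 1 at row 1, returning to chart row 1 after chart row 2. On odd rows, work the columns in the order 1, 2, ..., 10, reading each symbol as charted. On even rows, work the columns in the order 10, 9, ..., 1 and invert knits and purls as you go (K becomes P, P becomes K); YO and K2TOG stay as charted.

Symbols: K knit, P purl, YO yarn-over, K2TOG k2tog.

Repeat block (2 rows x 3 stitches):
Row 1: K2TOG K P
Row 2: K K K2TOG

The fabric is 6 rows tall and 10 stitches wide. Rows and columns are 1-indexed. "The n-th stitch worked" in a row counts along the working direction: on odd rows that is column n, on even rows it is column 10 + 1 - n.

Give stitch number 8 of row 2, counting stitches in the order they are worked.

Row 2 uses chart row ((2-1) mod 2)+1 = 2. Row 2 is even, so WS.
Chart row 2 tiled across columns 1-10: K K K2TOG K K K2TOG K K K2TOG K
Wrong side: read the tiled row from column 10 down to 1 and exchange K with P (leave YO, K2TOG).
Row 2 as worked: P K2TOG P P K2TOG P P K2TOG P P
The 8th stitch worked is K2TOG.

== STITCH ==
K2TOG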